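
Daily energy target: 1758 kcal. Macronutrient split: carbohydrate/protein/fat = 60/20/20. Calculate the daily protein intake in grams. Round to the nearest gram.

88 g/day

Protein energy = 20% × 1758 = 351.6 kcal.
At 4 kcal/g: 351.6 ÷ 4 = 87.9 g.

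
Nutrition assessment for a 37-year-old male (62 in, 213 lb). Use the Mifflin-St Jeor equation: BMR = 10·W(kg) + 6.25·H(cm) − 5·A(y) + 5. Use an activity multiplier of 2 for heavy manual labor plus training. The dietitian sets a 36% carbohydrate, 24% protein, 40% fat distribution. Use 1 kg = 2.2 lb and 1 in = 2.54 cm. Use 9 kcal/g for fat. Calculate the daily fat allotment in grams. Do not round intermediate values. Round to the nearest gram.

Convert to metric: weight = 213 ÷ 2.2 = 96.8182 kg; height = 62 × 2.54 = 157.48 cm.
Mifflin-St Jeor (male): BMR = 10(96.8182) + 6.25(157.48) − 5(37) + 5 = 968.1818 + 984.25 − 185 + 5 = 1772.4318 kcal/day.
TEE = 1772.4318 × 2 = 3544.8636 kcal/day.
Fat energy = 40% × 3544.8636 = 1417.9455 kcal.
Fat = 1417.9455 ÷ 9 kcal/g = 157.5495 g.

158 g/day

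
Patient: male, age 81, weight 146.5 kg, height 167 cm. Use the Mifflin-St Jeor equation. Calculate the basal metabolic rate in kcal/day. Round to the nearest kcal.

Mifflin-St Jeor (male): BMR = 10(146.5) + 6.25(167) − 5(81) + 5 = 1465 + 1043.75 − 405 + 5 = 2108.75 kcal/day.

2109 kcal/day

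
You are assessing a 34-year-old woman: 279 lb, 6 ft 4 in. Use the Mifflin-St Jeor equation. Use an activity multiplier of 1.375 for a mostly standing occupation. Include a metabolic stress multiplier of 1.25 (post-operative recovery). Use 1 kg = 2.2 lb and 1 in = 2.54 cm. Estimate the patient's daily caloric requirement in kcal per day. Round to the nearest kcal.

Convert to metric: weight = 279 ÷ 2.2 = 126.8182 kg; height = (6×12 + 4) × 2.54 = 76 × 2.54 = 193.04 cm.
Mifflin-St Jeor (female): BMR = 10(126.8182) + 6.25(193.04) − 5(34) − 161 = 1268.1818 + 1206.5 − 170 − 161 = 2143.6818 kcal/day.
TEE = BMR × activity factor = 2143.6818 × 1.375 = 2947.5625 kcal/day.
Apply stress factor: 2947.5625 × 1.25 = 3684.4531 kcal/day.

3684 kcal per day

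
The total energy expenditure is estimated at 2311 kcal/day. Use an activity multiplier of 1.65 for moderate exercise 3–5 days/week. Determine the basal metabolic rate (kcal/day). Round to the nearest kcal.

BMR = TEE ÷ activity factor = 2311 ÷ 1.65 = 1400.6061 kcal/day.

1401 kcal/day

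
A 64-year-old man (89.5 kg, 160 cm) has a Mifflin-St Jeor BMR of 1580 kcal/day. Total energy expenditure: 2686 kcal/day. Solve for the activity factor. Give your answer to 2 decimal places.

1.70

Activity factor = TEE ÷ BMR = 2686 ÷ 1580 = 1.7.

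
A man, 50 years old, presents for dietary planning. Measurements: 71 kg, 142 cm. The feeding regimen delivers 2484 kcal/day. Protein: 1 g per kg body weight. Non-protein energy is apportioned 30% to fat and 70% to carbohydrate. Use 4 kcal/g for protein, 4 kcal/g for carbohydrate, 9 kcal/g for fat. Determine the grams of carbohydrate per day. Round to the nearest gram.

385 g/day

Protein = 1 × 71 = 71 g → 71 × 4 = 284 kcal.
Non-protein calories = 2484 − 284 = 2200 kcal.
Fat: 30% × 2200 = 660 kcal; carbohydrate: 1540 kcal.
Carbohydrate: 1540 kcal ÷ 4 kcal/g = 385 g.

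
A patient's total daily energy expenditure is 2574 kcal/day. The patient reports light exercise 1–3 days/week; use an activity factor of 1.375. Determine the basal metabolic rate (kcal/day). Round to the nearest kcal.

1872 kcal/day

BMR = TEE ÷ activity factor = 2574 ÷ 1.375 = 1872 kcal/day.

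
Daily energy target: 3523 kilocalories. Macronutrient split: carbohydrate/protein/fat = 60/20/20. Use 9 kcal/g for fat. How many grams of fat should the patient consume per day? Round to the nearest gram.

78 g/day

Fat energy = 20% × 3523 = 704.6 kcal.
At 9 kcal/g: 704.6 ÷ 9 = 78.2889 g.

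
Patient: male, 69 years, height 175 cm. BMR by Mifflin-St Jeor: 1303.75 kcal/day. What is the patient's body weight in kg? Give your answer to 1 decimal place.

55.0 kg

1303.75 = 10·W + 6.25(175) − 5(69) + 5
10·W = 1303.75 − 753.75 = 550, so W = 55 kg.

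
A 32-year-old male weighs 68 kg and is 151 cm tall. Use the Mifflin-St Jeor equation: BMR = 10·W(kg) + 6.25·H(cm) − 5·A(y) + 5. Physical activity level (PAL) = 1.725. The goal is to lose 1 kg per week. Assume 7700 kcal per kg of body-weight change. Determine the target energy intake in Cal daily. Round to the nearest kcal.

1434 Cal daily

Mifflin-St Jeor (male): BMR = 10(68) + 6.25(151) − 5(32) + 5 = 680 + 943.75 − 160 + 5 = 1468.75 kcal/day.
TEE = 1468.75 × 1.725 = 2533.5938 kcal/day.
Required daily deficit = 1 × 7700 ÷ 7 = 1100 kcal/day.
Target intake = 2533.5938 − 1100 = 1433.5938 kcal/day.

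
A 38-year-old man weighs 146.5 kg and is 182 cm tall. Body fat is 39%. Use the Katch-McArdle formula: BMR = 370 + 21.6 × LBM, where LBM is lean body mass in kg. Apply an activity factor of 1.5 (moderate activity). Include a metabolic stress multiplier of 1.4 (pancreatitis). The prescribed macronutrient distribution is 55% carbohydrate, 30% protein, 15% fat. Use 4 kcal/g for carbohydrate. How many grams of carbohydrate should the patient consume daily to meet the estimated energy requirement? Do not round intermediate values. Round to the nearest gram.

LBM = 146.5 × (1 − 0.39) = 89.365 kg. Katch-McArdle: BMR = 370 + 21.6 × 89.365 = 2300.284 kcal/day.
TEE = 2300.284 × 1.5 = 3450.426 kcal/day.
With stress factor 1.4: 3450.426 × 1.4 = 4830.5964 kcal/day.
Carbohydrate energy = 55% × 4830.5964 = 2656.828 kcal.
Carbohydrate = 2656.828 ÷ 4 kcal/g = 664.207 g.

664 g/day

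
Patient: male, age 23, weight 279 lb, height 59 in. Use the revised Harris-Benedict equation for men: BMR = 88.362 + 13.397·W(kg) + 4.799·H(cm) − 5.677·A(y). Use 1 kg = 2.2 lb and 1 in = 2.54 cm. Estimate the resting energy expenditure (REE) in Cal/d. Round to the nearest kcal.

2376 Cal/d

Convert to metric: weight = 279 ÷ 2.2 = 126.8182 kg; height = 59 × 2.54 = 149.86 cm.
Harris-Benedict: BMR = 88.362 + 13.397(126.8182) + 4.799(149.86) − 5.677(23) = 2375.9523 kcal/day.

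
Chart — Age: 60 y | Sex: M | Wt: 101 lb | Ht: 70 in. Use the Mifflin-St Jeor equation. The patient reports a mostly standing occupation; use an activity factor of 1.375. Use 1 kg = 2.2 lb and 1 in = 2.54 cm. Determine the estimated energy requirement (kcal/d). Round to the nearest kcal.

Convert to metric: weight = 101 ÷ 2.2 = 45.9091 kg; height = 70 × 2.54 = 177.8 cm.
Mifflin-St Jeor (male): BMR = 10(45.9091) + 6.25(177.8) − 5(60) + 5 = 459.0909 + 1111.25 − 300 + 5 = 1275.3409 kcal/day.
TEE = BMR × activity factor = 1275.3409 × 1.375 = 1753.5938 kcal/day.

1754 kcal/d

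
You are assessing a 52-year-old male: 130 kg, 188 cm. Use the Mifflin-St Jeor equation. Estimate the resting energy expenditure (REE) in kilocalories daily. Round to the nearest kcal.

2220 kilocalories daily

Mifflin-St Jeor (male): BMR = 10(130) + 6.25(188) − 5(52) + 5 = 1300 + 1175 − 260 + 5 = 2220 kcal/day.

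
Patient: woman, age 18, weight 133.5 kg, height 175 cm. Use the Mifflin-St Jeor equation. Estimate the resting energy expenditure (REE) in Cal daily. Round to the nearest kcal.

Mifflin-St Jeor (female): BMR = 10(133.5) + 6.25(175) − 5(18) − 161 = 1335 + 1093.75 − 90 − 161 = 2177.75 kcal/day.

2178 Cal daily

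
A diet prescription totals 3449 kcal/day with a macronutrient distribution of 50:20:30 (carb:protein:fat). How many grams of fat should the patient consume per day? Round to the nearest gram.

Fat energy = 30% × 3449 = 1034.7 kcal.
At 9 kcal/g: 1034.7 ÷ 9 = 114.9667 g.

115 g/day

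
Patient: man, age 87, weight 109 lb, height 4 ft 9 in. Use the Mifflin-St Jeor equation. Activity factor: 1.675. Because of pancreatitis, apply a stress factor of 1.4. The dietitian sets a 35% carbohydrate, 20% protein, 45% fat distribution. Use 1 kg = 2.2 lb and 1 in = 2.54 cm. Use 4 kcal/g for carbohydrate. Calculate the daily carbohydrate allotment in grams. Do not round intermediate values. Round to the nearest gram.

Convert to metric: weight = 109 ÷ 2.2 = 49.5455 kg; height = (4×12 + 9) × 2.54 = 57 × 2.54 = 144.78 cm.
Mifflin-St Jeor (male): BMR = 10(49.5455) + 6.25(144.78) − 5(87) + 5 = 495.4545 + 904.875 − 435 + 5 = 970.3295 kcal/day.
TEE = 970.3295 × 1.675 = 1625.302 kcal/day.
With stress factor 1.4: 1625.302 × 1.4 = 2275.4228 kcal/day.
Carbohydrate energy = 35% × 2275.4228 = 796.398 kcal.
Carbohydrate = 796.398 ÷ 4 kcal/g = 199.0995 g.

199 g/day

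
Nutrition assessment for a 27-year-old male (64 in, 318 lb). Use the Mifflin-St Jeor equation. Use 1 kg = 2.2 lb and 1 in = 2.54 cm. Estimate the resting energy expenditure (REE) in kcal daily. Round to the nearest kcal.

Convert to metric: weight = 318 ÷ 2.2 = 144.5455 kg; height = 64 × 2.54 = 162.56 cm.
Mifflin-St Jeor (male): BMR = 10(144.5455) + 6.25(162.56) − 5(27) + 5 = 1445.4545 + 1016 − 135 + 5 = 2331.4545 kcal/day.

2331 kcal daily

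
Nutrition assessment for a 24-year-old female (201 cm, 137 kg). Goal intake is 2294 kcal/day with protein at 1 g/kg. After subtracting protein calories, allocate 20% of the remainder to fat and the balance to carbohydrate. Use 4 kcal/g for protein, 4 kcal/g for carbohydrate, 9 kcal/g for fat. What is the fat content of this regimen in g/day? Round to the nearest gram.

39 g/day

Protein = 1 × 137 = 137 g → 137 × 4 = 548 kcal.
Non-protein calories = 2294 − 548 = 1746 kcal.
Fat: 20% × 1746 = 349.2 kcal; carbohydrate: 1396.8 kcal.
Fat: 349.2 kcal ÷ 9 kcal/g = 38.8 g.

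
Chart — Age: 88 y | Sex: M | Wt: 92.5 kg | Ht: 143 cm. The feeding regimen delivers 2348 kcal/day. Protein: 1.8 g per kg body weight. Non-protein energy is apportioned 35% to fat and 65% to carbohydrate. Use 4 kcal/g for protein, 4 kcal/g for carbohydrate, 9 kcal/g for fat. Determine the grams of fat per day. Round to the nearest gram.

Protein = 1.8 × 92.5 = 166.5 g → 166.5 × 4 = 666 kcal.
Non-protein calories = 2348 − 666 = 1682 kcal.
Fat: 35% × 1682 = 588.7 kcal; carbohydrate: 1093.3 kcal.
Fat: 588.7 kcal ÷ 9 kcal/g = 65.4111 g.

65 g/day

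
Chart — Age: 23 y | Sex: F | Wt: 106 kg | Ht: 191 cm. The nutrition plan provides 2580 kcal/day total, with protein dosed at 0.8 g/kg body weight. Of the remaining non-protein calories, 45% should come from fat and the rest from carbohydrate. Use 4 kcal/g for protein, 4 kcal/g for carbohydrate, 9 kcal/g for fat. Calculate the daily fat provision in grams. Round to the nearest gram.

Protein = 0.8 × 106 = 84.8 g → 84.8 × 4 = 339.2 kcal.
Non-protein calories = 2580 − 339.2 = 2240.8 kcal.
Fat: 45% × 2240.8 = 1008.36 kcal; carbohydrate: 1232.44 kcal.
Fat: 1008.36 kcal ÷ 9 kcal/g = 112.04 g.

112 g/day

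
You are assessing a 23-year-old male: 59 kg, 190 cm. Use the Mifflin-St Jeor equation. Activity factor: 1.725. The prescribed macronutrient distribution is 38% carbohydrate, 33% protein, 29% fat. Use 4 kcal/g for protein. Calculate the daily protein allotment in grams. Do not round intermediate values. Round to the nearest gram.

Mifflin-St Jeor (male): BMR = 10(59) + 6.25(190) − 5(23) + 5 = 590 + 1187.5 − 115 + 5 = 1667.5 kcal/day.
TEE = 1667.5 × 1.725 = 2876.4375 kcal/day.
Protein energy = 33% × 2876.4375 = 949.2244 kcal.
Protein = 949.2244 ÷ 4 kcal/g = 237.3061 g.

237 g/day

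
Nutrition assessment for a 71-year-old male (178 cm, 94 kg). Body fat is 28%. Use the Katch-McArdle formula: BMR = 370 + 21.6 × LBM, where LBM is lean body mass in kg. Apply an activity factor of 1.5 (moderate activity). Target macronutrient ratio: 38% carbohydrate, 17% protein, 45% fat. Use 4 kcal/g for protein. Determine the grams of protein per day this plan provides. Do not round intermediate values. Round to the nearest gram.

LBM = 94 × (1 − 0.28) = 67.68 kg. Katch-McArdle: BMR = 370 + 21.6 × 67.68 = 1831.888 kcal/day.
TEE = 1831.888 × 1.5 = 2747.832 kcal/day.
Protein energy = 17% × 2747.832 = 467.1314 kcal.
Protein = 467.1314 ÷ 4 kcal/g = 116.7829 g.

117 g/day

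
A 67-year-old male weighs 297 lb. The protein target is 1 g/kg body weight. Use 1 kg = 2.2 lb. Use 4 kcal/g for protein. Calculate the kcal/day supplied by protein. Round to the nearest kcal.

540 kcal/day

Weight in kg = 297 ÷ 2.2 = 135 kg.
Protein = 1 g/kg × 135 kg = 135 g/day.
Protein energy = 135 g × 4 kcal/g = 540 kcal/day.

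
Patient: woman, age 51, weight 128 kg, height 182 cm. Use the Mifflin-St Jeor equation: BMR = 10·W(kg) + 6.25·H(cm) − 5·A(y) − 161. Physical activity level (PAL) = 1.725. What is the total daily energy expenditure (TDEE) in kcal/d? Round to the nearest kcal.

Mifflin-St Jeor (female): BMR = 10(128) + 6.25(182) − 5(51) − 161 = 1280 + 1137.5 − 255 − 161 = 2001.5 kcal/day.
TEE = BMR × activity factor = 2001.5 × 1.725 = 3452.5875 kcal/day.

3453 kcal/d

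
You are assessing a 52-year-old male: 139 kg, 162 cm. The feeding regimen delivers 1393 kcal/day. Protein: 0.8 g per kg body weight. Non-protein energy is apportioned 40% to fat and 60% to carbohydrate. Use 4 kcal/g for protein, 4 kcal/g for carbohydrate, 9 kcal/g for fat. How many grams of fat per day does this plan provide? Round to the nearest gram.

Protein = 0.8 × 139 = 111.2 g → 111.2 × 4 = 444.8 kcal.
Non-protein calories = 1393 − 444.8 = 948.2 kcal.
Fat: 40% × 948.2 = 379.28 kcal; carbohydrate: 568.92 kcal.
Fat: 379.28 kcal ÷ 9 kcal/g = 42.1422 g.

42 g/day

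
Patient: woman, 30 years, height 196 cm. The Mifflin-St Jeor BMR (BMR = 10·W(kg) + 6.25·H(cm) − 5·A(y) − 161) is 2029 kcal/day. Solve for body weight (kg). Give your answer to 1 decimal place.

111.5 kg

2029 = 10·W + 6.25(196) − 5(30) − 161
10·W = 2029 − 914 = 1115, so W = 111.5 kg.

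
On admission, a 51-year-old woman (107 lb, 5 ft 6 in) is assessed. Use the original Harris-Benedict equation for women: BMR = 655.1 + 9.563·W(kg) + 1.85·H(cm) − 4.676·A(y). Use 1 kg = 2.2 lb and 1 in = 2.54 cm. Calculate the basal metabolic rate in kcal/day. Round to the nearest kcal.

Convert to metric: weight = 107 ÷ 2.2 = 48.6364 kg; height = (5×12 + 6) × 2.54 = 66 × 2.54 = 167.64 cm.
Harris-Benedict: BMR = 655.1 + 9.563(48.6364) + 1.85(167.64) − 4.676(51) = 1191.8675 kcal/day.

1192 kcal/day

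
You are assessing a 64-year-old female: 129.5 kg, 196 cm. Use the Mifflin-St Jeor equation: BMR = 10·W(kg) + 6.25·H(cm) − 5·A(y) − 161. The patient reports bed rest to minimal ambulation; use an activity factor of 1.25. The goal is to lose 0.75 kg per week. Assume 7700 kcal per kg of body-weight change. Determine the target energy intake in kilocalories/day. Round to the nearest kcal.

Mifflin-St Jeor (female): BMR = 10(129.5) + 6.25(196) − 5(64) − 161 = 1295 + 1225 − 320 − 161 = 2039 kcal/day.
TEE = 2039 × 1.25 = 2548.75 kcal/day.
Required daily deficit = 0.75 × 7700 ÷ 7 = 825 kcal/day.
Target intake = 2548.75 − 825 = 1723.75 kcal/day.

1724 kilocalories/day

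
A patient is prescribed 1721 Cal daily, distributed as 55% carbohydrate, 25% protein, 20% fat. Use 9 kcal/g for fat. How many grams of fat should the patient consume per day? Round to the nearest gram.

38 g/day

Fat energy = 20% × 1721 = 344.2 kcal.
At 9 kcal/g: 344.2 ÷ 9 = 38.2444 g.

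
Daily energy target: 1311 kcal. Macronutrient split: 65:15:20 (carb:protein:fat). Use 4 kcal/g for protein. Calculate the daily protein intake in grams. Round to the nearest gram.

Protein energy = 15% × 1311 = 196.65 kcal.
At 4 kcal/g: 196.65 ÷ 4 = 49.1625 g.

49 g/day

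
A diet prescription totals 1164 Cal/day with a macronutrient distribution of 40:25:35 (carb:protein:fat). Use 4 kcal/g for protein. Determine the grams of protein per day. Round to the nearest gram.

73 g/day

Protein energy = 25% × 1164 = 291 kcal.
At 4 kcal/g: 291 ÷ 4 = 72.75 g.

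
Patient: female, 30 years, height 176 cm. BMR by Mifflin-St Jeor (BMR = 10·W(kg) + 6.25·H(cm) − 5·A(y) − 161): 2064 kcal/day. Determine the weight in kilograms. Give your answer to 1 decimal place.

127.5 kg

2064 = 10·W + 6.25(176) − 5(30) − 161
10·W = 2064 − 789 = 1275, so W = 127.5 kg.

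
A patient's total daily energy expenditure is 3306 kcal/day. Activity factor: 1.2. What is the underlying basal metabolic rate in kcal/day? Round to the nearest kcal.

BMR = TEE ÷ activity factor = 3306 ÷ 1.2 = 2755 kcal/day.

2755 kcal/day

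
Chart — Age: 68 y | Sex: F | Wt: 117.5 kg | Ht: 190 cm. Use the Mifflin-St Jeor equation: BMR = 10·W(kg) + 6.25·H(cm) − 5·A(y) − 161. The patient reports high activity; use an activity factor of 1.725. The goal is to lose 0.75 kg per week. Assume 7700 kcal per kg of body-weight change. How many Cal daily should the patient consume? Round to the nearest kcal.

2386 Cal daily

Mifflin-St Jeor (female): BMR = 10(117.5) + 6.25(190) − 5(68) − 161 = 1175 + 1187.5 − 340 − 161 = 1861.5 kcal/day.
TEE = 1861.5 × 1.725 = 3211.0875 kcal/day.
Required daily deficit = 0.75 × 7700 ÷ 7 = 825 kcal/day.
Target intake = 3211.0875 − 825 = 2386.0875 kcal/day.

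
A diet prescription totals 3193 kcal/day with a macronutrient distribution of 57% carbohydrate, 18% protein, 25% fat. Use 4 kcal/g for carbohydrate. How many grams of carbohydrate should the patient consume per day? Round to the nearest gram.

Carbohydrate energy = 57% × 3193 = 1820.01 kcal.
At 4 kcal/g: 1820.01 ÷ 4 = 455.0025 g.

455 g/day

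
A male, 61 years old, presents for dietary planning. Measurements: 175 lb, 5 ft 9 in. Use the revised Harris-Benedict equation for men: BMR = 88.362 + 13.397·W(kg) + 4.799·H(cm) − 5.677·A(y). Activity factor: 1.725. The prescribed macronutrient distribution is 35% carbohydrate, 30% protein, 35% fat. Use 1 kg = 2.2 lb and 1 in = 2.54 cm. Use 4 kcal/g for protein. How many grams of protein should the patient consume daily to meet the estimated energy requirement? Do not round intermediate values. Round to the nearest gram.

213 g/day

Convert to metric: weight = 175 ÷ 2.2 = 79.5455 kg; height = (5×12 + 9) × 2.54 = 69 × 2.54 = 175.26 cm.
Harris-Benedict: BMR = 88.362 + 13.397(79.5455) + 4.799(175.26) − 5.677(61) = 1648.8082 kcal/day.
TEE = 1648.8082 × 1.725 = 2844.1941 kcal/day.
Protein energy = 30% × 2844.1941 = 853.2582 kcal.
Protein = 853.2582 ÷ 4 kcal/g = 213.3146 g.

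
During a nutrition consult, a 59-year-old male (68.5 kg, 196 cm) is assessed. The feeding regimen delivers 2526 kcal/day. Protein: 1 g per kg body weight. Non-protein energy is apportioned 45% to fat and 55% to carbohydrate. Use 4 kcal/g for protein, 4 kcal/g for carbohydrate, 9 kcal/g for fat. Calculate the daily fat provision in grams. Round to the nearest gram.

Protein = 1 × 68.5 = 68.5 g → 68.5 × 4 = 274 kcal.
Non-protein calories = 2526 − 274 = 2252 kcal.
Fat: 45% × 2252 = 1013.4 kcal; carbohydrate: 1238.6 kcal.
Fat: 1013.4 kcal ÷ 9 kcal/g = 112.6 g.

113 g/day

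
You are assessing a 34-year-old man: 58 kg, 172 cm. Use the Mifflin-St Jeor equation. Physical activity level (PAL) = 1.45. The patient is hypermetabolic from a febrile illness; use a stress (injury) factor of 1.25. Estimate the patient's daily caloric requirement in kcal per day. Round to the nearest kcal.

Mifflin-St Jeor (male): BMR = 10(58) + 6.25(172) − 5(34) + 5 = 580 + 1075 − 170 + 5 = 1490 kcal/day.
TEE = BMR × activity factor = 1490 × 1.45 = 2160.5 kcal/day.
Apply stress factor: 2160.5 × 1.25 = 2700.625 kcal/day.

2701 kcal per day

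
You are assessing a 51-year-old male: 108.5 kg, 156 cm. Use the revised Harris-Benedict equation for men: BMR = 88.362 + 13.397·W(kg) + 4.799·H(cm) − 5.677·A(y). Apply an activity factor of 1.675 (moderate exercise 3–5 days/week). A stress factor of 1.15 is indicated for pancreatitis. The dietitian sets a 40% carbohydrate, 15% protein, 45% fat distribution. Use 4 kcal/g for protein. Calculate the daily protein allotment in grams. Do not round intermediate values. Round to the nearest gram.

145 g/day

Harris-Benedict: BMR = 88.362 + 13.397(108.5) + 4.799(156) − 5.677(51) = 2001.0535 kcal/day.
TEE = 2001.0535 × 1.675 = 3351.7646 kcal/day.
With stress factor 1.15: 3351.7646 × 1.15 = 3854.5293 kcal/day.
Protein energy = 15% × 3854.5293 = 578.1794 kcal.
Protein = 578.1794 ÷ 4 kcal/g = 144.5448 g.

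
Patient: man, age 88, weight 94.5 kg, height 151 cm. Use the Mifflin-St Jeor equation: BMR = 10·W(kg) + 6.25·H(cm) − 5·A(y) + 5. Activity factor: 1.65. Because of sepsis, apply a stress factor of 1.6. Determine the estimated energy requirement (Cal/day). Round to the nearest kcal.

3838 Cal/day

Mifflin-St Jeor (male): BMR = 10(94.5) + 6.25(151) − 5(88) + 5 = 945 + 943.75 − 440 + 5 = 1453.75 kcal/day.
TEE = BMR × activity factor = 1453.75 × 1.65 = 2398.6875 kcal/day.
Apply stress factor: 2398.6875 × 1.6 = 3837.9 kcal/day.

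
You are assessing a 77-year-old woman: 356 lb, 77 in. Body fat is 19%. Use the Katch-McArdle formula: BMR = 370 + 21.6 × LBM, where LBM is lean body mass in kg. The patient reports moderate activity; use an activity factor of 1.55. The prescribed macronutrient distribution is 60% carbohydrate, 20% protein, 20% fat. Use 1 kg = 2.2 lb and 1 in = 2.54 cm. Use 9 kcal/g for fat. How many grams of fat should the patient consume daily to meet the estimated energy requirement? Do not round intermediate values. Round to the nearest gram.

Convert to metric: weight = 356 ÷ 2.2 = 161.8182 kg; height = 77 × 2.54 = 195.58 cm.
LBM = 161.8182 × (1 − 0.19) = 131.0727 kg. Katch-McArdle: BMR = 370 + 21.6 × 131.0727 = 3201.1709 kcal/day.
TEE = 3201.1709 × 1.55 = 4961.8149 kcal/day.
Fat energy = 20% × 4961.8149 = 992.363 kcal.
Fat = 992.363 ÷ 9 kcal/g = 110.2626 g.

110 g/day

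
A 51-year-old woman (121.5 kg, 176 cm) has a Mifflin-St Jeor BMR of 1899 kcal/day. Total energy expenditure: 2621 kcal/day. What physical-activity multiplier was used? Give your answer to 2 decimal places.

1.38

Activity factor = TEE ÷ BMR = 2621 ÷ 1899 = 1.38.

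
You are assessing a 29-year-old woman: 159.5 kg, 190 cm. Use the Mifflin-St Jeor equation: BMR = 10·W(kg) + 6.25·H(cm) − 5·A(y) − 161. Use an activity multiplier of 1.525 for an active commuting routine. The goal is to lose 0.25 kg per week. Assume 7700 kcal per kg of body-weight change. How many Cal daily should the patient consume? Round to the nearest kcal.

3502 Cal daily

Mifflin-St Jeor (female): BMR = 10(159.5) + 6.25(190) − 5(29) − 161 = 1595 + 1187.5 − 145 − 161 = 2476.5 kcal/day.
TEE = 2476.5 × 1.525 = 3776.6625 kcal/day.
Required daily deficit = 0.25 × 7700 ÷ 7 = 275 kcal/day.
Target intake = 3776.6625 − 275 = 3501.6625 kcal/day.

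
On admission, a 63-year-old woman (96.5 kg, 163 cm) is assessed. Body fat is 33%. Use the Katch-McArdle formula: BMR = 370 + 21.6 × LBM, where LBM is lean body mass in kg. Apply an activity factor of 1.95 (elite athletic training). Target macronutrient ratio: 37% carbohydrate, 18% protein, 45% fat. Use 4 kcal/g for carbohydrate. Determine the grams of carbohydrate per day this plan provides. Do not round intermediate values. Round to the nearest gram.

LBM = 96.5 × (1 − 0.33) = 64.655 kg. Katch-McArdle: BMR = 370 + 21.6 × 64.655 = 1766.548 kcal/day.
TEE = 1766.548 × 1.95 = 3444.7686 kcal/day.
Carbohydrate energy = 37% × 3444.7686 = 1274.5644 kcal.
Carbohydrate = 1274.5644 ÷ 4 kcal/g = 318.6411 g.

319 g/day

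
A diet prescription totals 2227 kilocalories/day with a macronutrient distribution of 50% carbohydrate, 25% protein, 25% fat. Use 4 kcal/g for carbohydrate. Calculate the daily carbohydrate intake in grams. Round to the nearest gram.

Carbohydrate energy = 50% × 2227 = 1113.5 kcal.
At 4 kcal/g: 1113.5 ÷ 4 = 278.375 g.

278 g/day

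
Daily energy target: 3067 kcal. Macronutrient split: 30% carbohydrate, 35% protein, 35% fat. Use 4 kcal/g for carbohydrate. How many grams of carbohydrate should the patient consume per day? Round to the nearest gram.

230 g/day

Carbohydrate energy = 30% × 3067 = 920.1 kcal.
At 4 kcal/g: 920.1 ÷ 4 = 230.025 g.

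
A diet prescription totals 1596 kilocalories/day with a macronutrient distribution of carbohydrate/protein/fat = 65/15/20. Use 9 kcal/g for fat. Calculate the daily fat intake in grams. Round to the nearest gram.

35 g/day

Fat energy = 20% × 1596 = 319.2 kcal.
At 9 kcal/g: 319.2 ÷ 9 = 35.4667 g.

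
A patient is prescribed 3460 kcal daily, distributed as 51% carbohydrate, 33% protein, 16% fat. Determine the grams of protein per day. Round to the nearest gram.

Protein energy = 33% × 3460 = 1141.8 kcal.
At 4 kcal/g: 1141.8 ÷ 4 = 285.45 g.

285 g/day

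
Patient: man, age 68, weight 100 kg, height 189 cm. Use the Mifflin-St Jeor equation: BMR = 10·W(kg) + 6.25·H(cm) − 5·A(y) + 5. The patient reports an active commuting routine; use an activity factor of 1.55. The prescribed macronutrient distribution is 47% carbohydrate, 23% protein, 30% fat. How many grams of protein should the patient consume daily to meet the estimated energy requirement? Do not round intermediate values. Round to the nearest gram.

Mifflin-St Jeor (male): BMR = 10(100) + 6.25(189) − 5(68) + 5 = 1000 + 1181.25 − 340 + 5 = 1846.25 kcal/day.
TEE = 1846.25 × 1.55 = 2861.6875 kcal/day.
Protein energy = 23% × 2861.6875 = 658.1881 kcal.
Protein = 658.1881 ÷ 4 kcal/g = 164.547 g.

165 g/day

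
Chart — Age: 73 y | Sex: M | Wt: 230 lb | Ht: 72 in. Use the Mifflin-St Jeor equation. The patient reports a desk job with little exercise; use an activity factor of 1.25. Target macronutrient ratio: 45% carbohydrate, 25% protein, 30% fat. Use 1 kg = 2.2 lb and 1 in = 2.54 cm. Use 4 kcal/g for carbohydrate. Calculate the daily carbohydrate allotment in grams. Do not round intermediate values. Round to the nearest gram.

257 g/day

Convert to metric: weight = 230 ÷ 2.2 = 104.5455 kg; height = 72 × 2.54 = 182.88 cm.
Mifflin-St Jeor (male): BMR = 10(104.5455) + 6.25(182.88) − 5(73) + 5 = 1045.4545 + 1143 − 365 + 5 = 1828.4545 kcal/day.
TEE = 1828.4545 × 1.25 = 2285.5682 kcal/day.
Carbohydrate energy = 45% × 2285.5682 = 1028.5057 kcal.
Carbohydrate = 1028.5057 ÷ 4 kcal/g = 257.1264 g.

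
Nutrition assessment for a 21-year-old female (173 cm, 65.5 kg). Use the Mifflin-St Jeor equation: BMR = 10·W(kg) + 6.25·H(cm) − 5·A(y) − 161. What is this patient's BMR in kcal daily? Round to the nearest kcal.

1470 kcal daily

Mifflin-St Jeor (female): BMR = 10(65.5) + 6.25(173) − 5(21) − 161 = 655 + 1081.25 − 105 − 161 = 1470.25 kcal/day.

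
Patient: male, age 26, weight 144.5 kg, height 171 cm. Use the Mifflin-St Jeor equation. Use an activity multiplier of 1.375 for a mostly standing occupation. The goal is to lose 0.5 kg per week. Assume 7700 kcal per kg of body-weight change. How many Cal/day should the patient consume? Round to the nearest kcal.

2735 Cal/day

Mifflin-St Jeor (male): BMR = 10(144.5) + 6.25(171) − 5(26) + 5 = 1445 + 1068.75 − 130 + 5 = 2388.75 kcal/day.
TEE = 2388.75 × 1.375 = 3284.5313 kcal/day.
Required daily deficit = 0.5 × 7700 ÷ 7 = 550 kcal/day.
Target intake = 3284.5313 − 550 = 2734.5313 kcal/day.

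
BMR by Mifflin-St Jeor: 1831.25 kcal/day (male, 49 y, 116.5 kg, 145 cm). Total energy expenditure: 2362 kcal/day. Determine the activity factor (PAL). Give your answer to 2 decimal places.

Activity factor = TEE ÷ BMR = 2362 ÷ 1831.25 = 1.29.

1.29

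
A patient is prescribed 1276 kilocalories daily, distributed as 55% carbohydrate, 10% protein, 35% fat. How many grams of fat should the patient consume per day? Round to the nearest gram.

50 g/day

Fat energy = 35% × 1276 = 446.6 kcal.
At 9 kcal/g: 446.6 ÷ 9 = 49.6222 g.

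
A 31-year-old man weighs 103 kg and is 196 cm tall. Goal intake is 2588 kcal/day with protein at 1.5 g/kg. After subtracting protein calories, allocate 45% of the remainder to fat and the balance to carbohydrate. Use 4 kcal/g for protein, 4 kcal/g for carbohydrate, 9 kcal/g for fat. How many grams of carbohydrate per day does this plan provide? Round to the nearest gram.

Protein = 1.5 × 103 = 154.5 g → 154.5 × 4 = 618 kcal.
Non-protein calories = 2588 − 618 = 1970 kcal.
Fat: 45% × 1970 = 886.5 kcal; carbohydrate: 1083.5 kcal.
Carbohydrate: 1083.5 kcal ÷ 4 kcal/g = 270.875 g.

271 g/day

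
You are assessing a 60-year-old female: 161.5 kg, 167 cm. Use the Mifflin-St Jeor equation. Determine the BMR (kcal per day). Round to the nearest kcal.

Mifflin-St Jeor (female): BMR = 10(161.5) + 6.25(167) − 5(60) − 161 = 1615 + 1043.75 − 300 − 161 = 2197.75 kcal/day.

2198 kcal per day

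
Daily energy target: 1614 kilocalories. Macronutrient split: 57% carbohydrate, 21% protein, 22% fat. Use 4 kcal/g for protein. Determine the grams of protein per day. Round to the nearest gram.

Protein energy = 21% × 1614 = 338.94 kcal.
At 4 kcal/g: 338.94 ÷ 4 = 84.735 g.

85 g/day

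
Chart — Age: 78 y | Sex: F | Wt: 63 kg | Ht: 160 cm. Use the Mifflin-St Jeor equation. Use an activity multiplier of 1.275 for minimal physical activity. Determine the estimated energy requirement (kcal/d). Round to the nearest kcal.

1376 kcal/d

Mifflin-St Jeor (female): BMR = 10(63) + 6.25(160) − 5(78) − 161 = 630 + 1000 − 390 − 161 = 1079 kcal/day.
TEE = BMR × activity factor = 1079 × 1.275 = 1375.725 kcal/day.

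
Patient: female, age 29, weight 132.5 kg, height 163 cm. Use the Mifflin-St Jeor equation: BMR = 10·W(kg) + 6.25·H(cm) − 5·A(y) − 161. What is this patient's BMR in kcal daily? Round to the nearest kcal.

Mifflin-St Jeor (female): BMR = 10(132.5) + 6.25(163) − 5(29) − 161 = 1325 + 1018.75 − 145 − 161 = 2037.75 kcal/day.

2038 kcal daily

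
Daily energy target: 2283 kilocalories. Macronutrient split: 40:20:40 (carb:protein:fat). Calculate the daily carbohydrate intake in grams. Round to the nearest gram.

Carbohydrate energy = 40% × 2283 = 913.2 kcal.
At 4 kcal/g: 913.2 ÷ 4 = 228.3 g.

228 g/day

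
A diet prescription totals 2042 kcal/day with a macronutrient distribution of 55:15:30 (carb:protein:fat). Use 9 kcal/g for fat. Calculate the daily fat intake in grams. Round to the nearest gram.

68 g/day

Fat energy = 30% × 2042 = 612.6 kcal.
At 9 kcal/g: 612.6 ÷ 9 = 68.0667 g.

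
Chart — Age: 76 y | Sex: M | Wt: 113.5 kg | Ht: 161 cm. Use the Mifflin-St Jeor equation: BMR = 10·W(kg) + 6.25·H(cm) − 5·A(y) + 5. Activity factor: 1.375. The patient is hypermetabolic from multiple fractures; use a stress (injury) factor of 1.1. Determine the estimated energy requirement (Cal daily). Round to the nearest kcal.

Mifflin-St Jeor (male): BMR = 10(113.5) + 6.25(161) − 5(76) + 5 = 1135 + 1006.25 − 380 + 5 = 1766.25 kcal/day.
TEE = BMR × activity factor = 1766.25 × 1.375 = 2428.5938 kcal/day.
Apply stress factor: 2428.5938 × 1.1 = 2671.4531 kcal/day.

2671 Cal daily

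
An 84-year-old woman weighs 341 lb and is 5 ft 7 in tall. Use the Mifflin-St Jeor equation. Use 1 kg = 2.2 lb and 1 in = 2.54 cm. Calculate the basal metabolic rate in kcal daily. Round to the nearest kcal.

Convert to metric: weight = 341 ÷ 2.2 = 155 kg; height = (5×12 + 7) × 2.54 = 67 × 2.54 = 170.18 cm.
Mifflin-St Jeor (female): BMR = 10(155) + 6.25(170.18) − 5(84) − 161 = 1550 + 1063.625 − 420 − 161 = 2032.625 kcal/day.

2033 kcal daily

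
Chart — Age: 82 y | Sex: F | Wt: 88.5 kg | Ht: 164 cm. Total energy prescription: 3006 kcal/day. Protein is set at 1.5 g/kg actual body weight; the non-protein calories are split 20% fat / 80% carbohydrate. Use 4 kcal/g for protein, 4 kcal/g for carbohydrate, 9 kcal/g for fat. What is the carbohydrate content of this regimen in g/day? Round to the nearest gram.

Protein = 1.5 × 88.5 = 132.75 g → 132.75 × 4 = 531 kcal.
Non-protein calories = 3006 − 531 = 2475 kcal.
Fat: 20% × 2475 = 495 kcal; carbohydrate: 1980 kcal.
Carbohydrate: 1980 kcal ÷ 4 kcal/g = 495 g.

495 g/day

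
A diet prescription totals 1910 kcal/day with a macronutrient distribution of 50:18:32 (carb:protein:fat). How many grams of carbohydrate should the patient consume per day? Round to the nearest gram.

Carbohydrate energy = 50% × 1910 = 955 kcal.
At 4 kcal/g: 955 ÷ 4 = 238.75 g.

239 g/day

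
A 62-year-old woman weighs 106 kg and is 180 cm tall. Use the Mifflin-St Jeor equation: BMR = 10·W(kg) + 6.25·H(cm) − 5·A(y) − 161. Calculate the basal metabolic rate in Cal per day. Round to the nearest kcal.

1714 Cal per day

Mifflin-St Jeor (female): BMR = 10(106) + 6.25(180) − 5(62) − 161 = 1060 + 1125 − 310 − 161 = 1714 kcal/day.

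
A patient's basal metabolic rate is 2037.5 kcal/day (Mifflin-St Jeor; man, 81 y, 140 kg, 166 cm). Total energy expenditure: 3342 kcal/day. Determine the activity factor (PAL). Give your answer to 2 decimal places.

1.64

Activity factor = TEE ÷ BMR = 3342 ÷ 2037.5 = 1.64.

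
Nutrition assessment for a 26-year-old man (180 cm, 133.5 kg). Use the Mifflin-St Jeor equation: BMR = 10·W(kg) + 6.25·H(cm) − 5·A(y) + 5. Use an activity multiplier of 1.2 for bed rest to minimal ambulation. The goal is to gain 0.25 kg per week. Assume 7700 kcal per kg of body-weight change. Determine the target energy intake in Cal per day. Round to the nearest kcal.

3077 Cal per day

Mifflin-St Jeor (male): BMR = 10(133.5) + 6.25(180) − 5(26) + 5 = 1335 + 1125 − 130 + 5 = 2335 kcal/day.
TEE = 2335 × 1.2 = 2802 kcal/day.
Required daily surplus = 0.25 × 7700 ÷ 7 = 275 kcal/day.
Target intake = 2802 + 275 = 3077 kcal/day.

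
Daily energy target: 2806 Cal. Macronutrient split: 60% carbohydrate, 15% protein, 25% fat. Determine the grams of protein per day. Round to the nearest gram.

105 g/day

Protein energy = 15% × 2806 = 420.9 kcal.
At 4 kcal/g: 420.9 ÷ 4 = 105.225 g.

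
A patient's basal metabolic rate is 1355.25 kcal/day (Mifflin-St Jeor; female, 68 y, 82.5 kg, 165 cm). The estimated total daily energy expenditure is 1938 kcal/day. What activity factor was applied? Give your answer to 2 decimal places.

1.43

Activity factor = TEE ÷ BMR = 1938 ÷ 1355.25 = 1.43.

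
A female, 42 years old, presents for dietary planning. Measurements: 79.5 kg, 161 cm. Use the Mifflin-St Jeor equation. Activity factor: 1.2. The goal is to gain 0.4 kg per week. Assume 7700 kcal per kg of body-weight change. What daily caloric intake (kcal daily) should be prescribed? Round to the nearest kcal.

2156 kcal daily

Mifflin-St Jeor (female): BMR = 10(79.5) + 6.25(161) − 5(42) − 161 = 795 + 1006.25 − 210 − 161 = 1430.25 kcal/day.
TEE = 1430.25 × 1.2 = 1716.3 kcal/day.
Required daily surplus = 0.4 × 7700 ÷ 7 = 440 kcal/day.
Target intake = 1716.3 + 440 = 2156.3 kcal/day.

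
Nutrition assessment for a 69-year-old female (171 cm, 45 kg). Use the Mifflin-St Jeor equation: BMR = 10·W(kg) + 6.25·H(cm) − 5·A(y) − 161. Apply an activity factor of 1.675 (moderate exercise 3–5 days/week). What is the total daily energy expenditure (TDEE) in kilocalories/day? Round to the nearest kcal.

Mifflin-St Jeor (female): BMR = 10(45) + 6.25(171) − 5(69) − 161 = 450 + 1068.75 − 345 − 161 = 1012.75 kcal/day.
TEE = BMR × activity factor = 1012.75 × 1.675 = 1696.3563 kcal/day.

1696 kilocalories/day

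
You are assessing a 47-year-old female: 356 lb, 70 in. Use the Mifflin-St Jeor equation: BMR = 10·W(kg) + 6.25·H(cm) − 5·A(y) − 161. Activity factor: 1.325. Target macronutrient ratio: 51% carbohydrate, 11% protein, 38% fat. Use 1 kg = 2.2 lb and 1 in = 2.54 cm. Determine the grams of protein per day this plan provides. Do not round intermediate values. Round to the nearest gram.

85 g/day

Convert to metric: weight = 356 ÷ 2.2 = 161.8182 kg; height = 70 × 2.54 = 177.8 cm.
Mifflin-St Jeor (female): BMR = 10(161.8182) + 6.25(177.8) − 5(47) − 161 = 1618.1818 + 1111.25 − 235 − 161 = 2333.4318 kcal/day.
TEE = 2333.4318 × 1.325 = 3091.7972 kcal/day.
Protein energy = 11% × 3091.7972 = 340.0977 kcal.
Protein = 340.0977 ÷ 4 kcal/g = 85.0244 g.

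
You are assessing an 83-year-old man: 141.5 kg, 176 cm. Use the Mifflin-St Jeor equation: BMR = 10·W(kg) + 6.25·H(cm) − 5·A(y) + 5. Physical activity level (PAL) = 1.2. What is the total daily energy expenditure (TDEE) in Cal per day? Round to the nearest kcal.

2526 Cal per day

Mifflin-St Jeor (male): BMR = 10(141.5) + 6.25(176) − 5(83) + 5 = 1415 + 1100 − 415 + 5 = 2105 kcal/day.
TEE = BMR × activity factor = 2105 × 1.2 = 2526 kcal/day.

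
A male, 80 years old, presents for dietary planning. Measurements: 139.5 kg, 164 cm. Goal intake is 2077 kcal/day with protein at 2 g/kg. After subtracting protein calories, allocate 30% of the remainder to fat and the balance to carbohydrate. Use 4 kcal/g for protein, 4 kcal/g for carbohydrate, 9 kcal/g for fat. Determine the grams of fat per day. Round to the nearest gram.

32 g/day

Protein = 2 × 139.5 = 279 g → 279 × 4 = 1116 kcal.
Non-protein calories = 2077 − 1116 = 961 kcal.
Fat: 30% × 961 = 288.3 kcal; carbohydrate: 672.7 kcal.
Fat: 288.3 kcal ÷ 9 kcal/g = 32.0333 g.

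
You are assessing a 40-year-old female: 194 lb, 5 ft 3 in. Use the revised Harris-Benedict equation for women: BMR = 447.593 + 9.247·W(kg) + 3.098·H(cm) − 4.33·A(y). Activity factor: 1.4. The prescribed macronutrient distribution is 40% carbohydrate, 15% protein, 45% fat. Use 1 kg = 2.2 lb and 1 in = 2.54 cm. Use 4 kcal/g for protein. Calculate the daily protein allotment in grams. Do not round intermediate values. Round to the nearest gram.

83 g/day

Convert to metric: weight = 194 ÷ 2.2 = 88.1818 kg; height = (5×12 + 3) × 2.54 = 63 × 2.54 = 160.02 cm.
Harris-Benedict: BMR = 447.593 + 9.247(88.1818) + 3.098(160.02) − 4.33(40) = 1585.5522 kcal/day.
TEE = 1585.5522 × 1.4 = 2219.7731 kcal/day.
Protein energy = 15% × 2219.7731 = 332.966 kcal.
Protein = 332.966 ÷ 4 kcal/g = 83.2415 g.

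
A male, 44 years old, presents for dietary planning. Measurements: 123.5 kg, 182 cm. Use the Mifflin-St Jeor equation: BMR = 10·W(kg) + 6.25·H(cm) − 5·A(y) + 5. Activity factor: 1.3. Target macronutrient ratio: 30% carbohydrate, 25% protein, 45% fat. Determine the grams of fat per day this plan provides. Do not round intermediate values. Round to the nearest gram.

140 g/day

Mifflin-St Jeor (male): BMR = 10(123.5) + 6.25(182) − 5(44) + 5 = 1235 + 1137.5 − 220 + 5 = 2157.5 kcal/day.
TEE = 2157.5 × 1.3 = 2804.75 kcal/day.
Fat energy = 45% × 2804.75 = 1262.1375 kcal.
Fat = 1262.1375 ÷ 9 kcal/g = 140.2375 g.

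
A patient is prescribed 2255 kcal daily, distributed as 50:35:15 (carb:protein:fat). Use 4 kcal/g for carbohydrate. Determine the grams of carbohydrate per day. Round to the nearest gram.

282 g/day

Carbohydrate energy = 50% × 2255 = 1127.5 kcal.
At 4 kcal/g: 1127.5 ÷ 4 = 281.875 g.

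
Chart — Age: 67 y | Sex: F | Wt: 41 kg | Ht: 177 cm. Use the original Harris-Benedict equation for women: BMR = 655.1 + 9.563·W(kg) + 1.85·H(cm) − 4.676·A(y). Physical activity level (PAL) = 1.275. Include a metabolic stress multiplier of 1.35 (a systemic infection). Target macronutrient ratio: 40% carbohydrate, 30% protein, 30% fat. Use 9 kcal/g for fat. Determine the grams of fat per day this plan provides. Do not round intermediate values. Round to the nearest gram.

61 g/day

Harris-Benedict: BMR = 655.1 + 9.563(41) + 1.85(177) − 4.676(67) = 1061.341 kcal/day.
TEE = 1061.341 × 1.275 = 1353.2098 kcal/day.
With stress factor 1.35: 1353.2098 × 1.35 = 1826.8332 kcal/day.
Fat energy = 30% × 1826.8332 = 548.05 kcal.
Fat = 548.05 ÷ 9 kcal/g = 60.8944 g.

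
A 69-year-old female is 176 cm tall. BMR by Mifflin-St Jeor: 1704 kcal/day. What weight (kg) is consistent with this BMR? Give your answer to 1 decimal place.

111.0 kg

1704 = 10·W + 6.25(176) − 5(69) − 161
10·W = 1704 − 594 = 1110, so W = 111 kg.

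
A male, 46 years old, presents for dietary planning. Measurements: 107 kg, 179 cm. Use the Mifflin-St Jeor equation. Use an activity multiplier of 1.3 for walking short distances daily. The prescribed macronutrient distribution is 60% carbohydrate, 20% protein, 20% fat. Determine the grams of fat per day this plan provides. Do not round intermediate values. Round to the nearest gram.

Mifflin-St Jeor (male): BMR = 10(107) + 6.25(179) − 5(46) + 5 = 1070 + 1118.75 − 230 + 5 = 1963.75 kcal/day.
TEE = 1963.75 × 1.3 = 2552.875 kcal/day.
Fat energy = 20% × 2552.875 = 510.575 kcal.
Fat = 510.575 ÷ 9 kcal/g = 56.7306 g.

57 g/day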